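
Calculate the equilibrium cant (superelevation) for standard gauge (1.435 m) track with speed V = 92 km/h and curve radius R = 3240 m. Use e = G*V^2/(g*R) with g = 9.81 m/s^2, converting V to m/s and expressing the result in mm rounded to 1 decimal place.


Convert speed: V = 92 / 3.6 = 25.5556 m/s
Apply formula: e = 1.435 * 25.5556^2 / (9.81 * 3240)
e = 1.435 * 653.0864 / 31784.4
e = 0.029486 m = 29.5 mm

29.5


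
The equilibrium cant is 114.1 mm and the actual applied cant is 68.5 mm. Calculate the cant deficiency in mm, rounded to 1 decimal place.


Cant deficiency = equilibrium cant - actual cant
CD = 114.1 - 68.5
CD = 45.6 mm

45.6


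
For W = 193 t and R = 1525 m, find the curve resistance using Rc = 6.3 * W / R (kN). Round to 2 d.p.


Rc = 6.3 * W / R
Rc = 6.3 * 193 / 1525
Rc = 1215.9 / 1525
Rc = 0.80 kN

0.80


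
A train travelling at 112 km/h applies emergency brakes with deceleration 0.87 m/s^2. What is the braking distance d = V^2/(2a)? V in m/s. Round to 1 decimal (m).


Convert speed: V = 112 / 3.6 = 31.1111 m/s
V^2 = 967.9012
d = 967.9012 / (2 * 0.87)
d = 967.9012 / 1.74
d = 556.3 m

556.3


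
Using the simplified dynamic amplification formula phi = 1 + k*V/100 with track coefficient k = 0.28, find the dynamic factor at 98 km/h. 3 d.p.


phi = 1 + k * V / 100
phi = 1 + 0.28 * 98 / 100
phi = 1 + 0.2744
phi = 1.274

1.274


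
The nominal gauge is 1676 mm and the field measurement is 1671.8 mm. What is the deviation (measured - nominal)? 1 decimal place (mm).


Deviation = measured - nominal
Deviation = 1671.8 - 1676
Deviation = -4.2 mm

-4.2


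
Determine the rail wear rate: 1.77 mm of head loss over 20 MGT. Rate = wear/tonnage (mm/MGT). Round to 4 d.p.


Wear rate = total wear / cumulative tonnage
Rate = 1.77 / 20
Rate = 0.0885 mm/MGT

0.0885


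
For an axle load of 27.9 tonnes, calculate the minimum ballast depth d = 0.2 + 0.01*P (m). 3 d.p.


d = 0.2 + 0.01 * 27.9
d = 0.2 + 0.279
d = 0.479 m

0.479


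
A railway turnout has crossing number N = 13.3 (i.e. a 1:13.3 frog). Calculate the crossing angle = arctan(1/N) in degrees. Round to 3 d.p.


1/N = 1/13.3 = 0.075188
angle = arctan(0.075188) = 0.075047 rad
angle = 0.075047 * 180/pi = 4.300 degrees

4.300


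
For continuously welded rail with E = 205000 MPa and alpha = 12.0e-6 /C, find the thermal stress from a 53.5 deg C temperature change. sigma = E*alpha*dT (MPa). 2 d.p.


sigma = E * alpha * dT
sigma = 205000 * 12.0e-6 * 53.5
sigma = 2.46 * 53.5
sigma = 131.61 MPa

131.61


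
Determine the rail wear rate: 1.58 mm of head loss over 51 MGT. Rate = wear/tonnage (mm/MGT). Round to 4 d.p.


Wear rate = total wear / cumulative tonnage
Rate = 1.58 / 51
Rate = 0.0310 mm/MGT

0.0310


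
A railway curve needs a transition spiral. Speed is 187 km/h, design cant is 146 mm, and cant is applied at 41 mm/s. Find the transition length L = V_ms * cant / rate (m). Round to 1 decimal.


Convert speed: V = 187 / 3.6 = 51.9444 m/s
L = 51.9444 * 146 / 41
L = 7583.8889 / 41
L = 185.0 m

185.0


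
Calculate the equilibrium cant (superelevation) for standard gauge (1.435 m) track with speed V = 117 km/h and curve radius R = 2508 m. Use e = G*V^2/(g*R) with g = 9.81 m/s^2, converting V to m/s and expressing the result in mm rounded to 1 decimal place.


Convert speed: V = 117 / 3.6 = 32.5 m/s
Apply formula: e = 1.435 * 32.5^2 / (9.81 * 2508)
e = 1.435 * 1056.25 / 24603.48
e = 0.061606 m = 61.6 mm

61.6


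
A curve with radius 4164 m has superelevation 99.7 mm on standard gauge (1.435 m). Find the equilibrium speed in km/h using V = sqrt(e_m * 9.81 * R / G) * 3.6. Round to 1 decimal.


Convert cant: e = 99.7 mm = 0.0997 m
V_ms = sqrt(0.0997 * 9.81 * 4164 / 1.435)
V_ms = sqrt(2838.069232) = 53.2735 m/s
V = 53.2735 * 3.6 = 191.8 km/h

191.8


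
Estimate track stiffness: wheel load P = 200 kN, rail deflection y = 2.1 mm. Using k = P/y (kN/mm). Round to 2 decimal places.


Track stiffness k = P / y
k = 200 / 2.1
k = 95.24 kN/mm

95.24


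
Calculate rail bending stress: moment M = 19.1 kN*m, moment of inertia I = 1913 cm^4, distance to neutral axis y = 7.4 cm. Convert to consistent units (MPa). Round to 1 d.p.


Convert units:
M = 19.1 kN*m = 19100000 N*mm
y = 7.4 cm = 74 mm
I = 1913 cm^4 = 19130000 mm^4
sigma = 19100000 * 74 / 19130000
sigma = 73.9 MPa

73.9


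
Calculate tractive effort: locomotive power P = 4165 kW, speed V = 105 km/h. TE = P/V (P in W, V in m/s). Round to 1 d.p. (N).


Convert: P = 4165 kW = 4165000 W
V = 105 / 3.6 = 29.1667 m/s
TE = 4165000 / 29.1667
TE = 142800.0 N

142800.0


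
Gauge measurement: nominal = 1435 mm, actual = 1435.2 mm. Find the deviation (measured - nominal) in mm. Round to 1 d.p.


Deviation = measured - nominal
Deviation = 1435.2 - 1435
Deviation = 0.2 mm

0.2


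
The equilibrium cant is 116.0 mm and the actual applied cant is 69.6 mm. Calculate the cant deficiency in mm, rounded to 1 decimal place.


Cant deficiency = equilibrium cant - actual cant
CD = 116.0 - 69.6
CD = 46.4 mm

46.4


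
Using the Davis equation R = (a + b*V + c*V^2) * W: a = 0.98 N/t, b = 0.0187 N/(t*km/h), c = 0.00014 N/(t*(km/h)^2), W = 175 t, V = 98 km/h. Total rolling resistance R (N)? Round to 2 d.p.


b*V = 0.0187 * 98 = 1.8326
c*V^2 = 0.00014 * 9604 = 1.34456
R_per_t = 0.98 + 1.8326 + 1.34456 = 4.15716 N/t
R_total = 4.15716 * 175 = 727.50 N

727.50


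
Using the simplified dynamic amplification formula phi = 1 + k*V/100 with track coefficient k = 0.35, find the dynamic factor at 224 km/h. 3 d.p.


phi = 1 + k * V / 100
phi = 1 + 0.35 * 224 / 100
phi = 1 + 0.784
phi = 1.784

1.784


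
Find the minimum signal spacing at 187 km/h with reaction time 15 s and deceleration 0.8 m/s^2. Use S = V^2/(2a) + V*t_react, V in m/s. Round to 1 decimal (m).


V = 187 / 3.6 = 51.9444 m/s
Braking distance = 51.9444^2 / (2*0.8) = 1686.3908 m
Sighting distance = 51.9444 * 15 = 779.1667 m
S = 1686.3908 + 779.1667 = 2465.6 m

2465.6


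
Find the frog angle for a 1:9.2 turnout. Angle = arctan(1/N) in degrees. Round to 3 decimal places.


1/N = 1/9.2 = 0.108696
angle = arctan(0.108696) = 0.108271 rad
angle = 0.108271 * 180/pi = 6.203 degrees

6.203


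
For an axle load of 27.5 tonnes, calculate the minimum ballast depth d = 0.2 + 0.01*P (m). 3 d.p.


d = 0.2 + 0.01 * 27.5
d = 0.2 + 0.275
d = 0.475 m

0.475


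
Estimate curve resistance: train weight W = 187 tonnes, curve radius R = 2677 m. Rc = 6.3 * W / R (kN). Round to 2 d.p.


Rc = 6.3 * W / R
Rc = 6.3 * 187 / 2677
Rc = 1178.1 / 2677
Rc = 0.44 kN

0.44


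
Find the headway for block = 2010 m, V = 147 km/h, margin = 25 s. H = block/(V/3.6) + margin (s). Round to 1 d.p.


V = 147 / 3.6 = 40.8333 m/s
Block traversal time = 2010 / 40.8333 = 49.2245 s
Headway = 49.2245 + 25
Headway = 74.2 s

74.2


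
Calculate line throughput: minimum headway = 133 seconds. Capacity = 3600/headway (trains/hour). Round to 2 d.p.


Capacity = 3600 / headway
Capacity = 3600 / 133
Capacity = 27.07 trains/hour

27.07


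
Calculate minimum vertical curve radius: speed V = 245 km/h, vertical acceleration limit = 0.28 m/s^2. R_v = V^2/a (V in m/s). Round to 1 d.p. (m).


Convert speed: V = 245 / 3.6 = 68.0556 m/s
V^2 = 4631.5586 m^2/s^2
R_v = 4631.5586 / 0.28
R_v = 16541.3 m

16541.3


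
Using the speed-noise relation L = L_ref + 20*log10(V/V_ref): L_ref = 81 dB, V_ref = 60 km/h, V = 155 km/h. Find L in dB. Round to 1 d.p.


V/V_ref = 155 / 60 = 2.583333
log10(2.583333) = 0.41218
20 * 0.41218 = 8.2436
L = 81 + 8.2436 = 89.2 dB

89.2


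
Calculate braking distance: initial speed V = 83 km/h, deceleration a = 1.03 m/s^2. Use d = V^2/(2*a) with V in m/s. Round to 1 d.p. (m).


Convert speed: V = 83 / 3.6 = 23.0556 m/s
V^2 = 531.5586
d = 531.5586 / (2 * 1.03)
d = 531.5586 / 2.06
d = 258.0 m

258.0


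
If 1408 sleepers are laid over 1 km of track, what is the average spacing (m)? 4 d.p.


Spacing = 1000 m / number of sleepers
Spacing = 1000 / 1408
Spacing = 0.7102 m

0.7102


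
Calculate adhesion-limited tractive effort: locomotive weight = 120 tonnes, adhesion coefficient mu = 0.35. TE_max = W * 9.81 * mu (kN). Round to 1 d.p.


TE_max = W * g * mu
TE_max = 120 * 9.81 * 0.35
TE_max = 1177.2 * 0.35
TE_max = 412.0 kN

412.0


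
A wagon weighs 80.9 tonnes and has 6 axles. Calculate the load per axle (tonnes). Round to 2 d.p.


Load per axle = total weight / number of axles
Load = 80.9 / 6
Load = 13.48 tonnes

13.48


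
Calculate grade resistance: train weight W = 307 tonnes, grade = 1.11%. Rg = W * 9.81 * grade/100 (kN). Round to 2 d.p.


Rg = W * 9.81 * grade / 100
Rg = 307 * 9.81 * 1.11 / 100
Rg = 3011.67 * 0.0111
Rg = 33.43 kN

33.43


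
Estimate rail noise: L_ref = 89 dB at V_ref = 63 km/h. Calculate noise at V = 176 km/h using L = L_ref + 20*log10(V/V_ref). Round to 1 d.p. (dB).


V/V_ref = 176 / 63 = 2.793651
log10(2.793651) = 0.446172
20 * 0.446172 = 8.9234
L = 89 + 8.9234 = 97.9 dB

97.9


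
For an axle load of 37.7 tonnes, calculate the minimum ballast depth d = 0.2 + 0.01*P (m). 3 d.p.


d = 0.2 + 0.01 * 37.7
d = 0.2 + 0.377
d = 0.577 m

0.577


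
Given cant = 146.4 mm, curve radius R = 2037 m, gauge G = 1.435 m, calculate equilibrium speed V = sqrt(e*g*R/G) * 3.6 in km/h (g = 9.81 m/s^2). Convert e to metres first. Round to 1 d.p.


Convert cant: e = 146.4 mm = 0.1464 m
V_ms = sqrt(0.1464 * 9.81 * 2037 / 1.435)
V_ms = sqrt(2038.680702) = 45.1518 m/s
V = 45.1518 * 3.6 = 162.5 km/h

162.5


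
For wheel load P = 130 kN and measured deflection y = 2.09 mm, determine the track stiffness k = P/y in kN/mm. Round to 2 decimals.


Track stiffness k = P / y
k = 130 / 2.09
k = 62.20 kN/mm

62.20


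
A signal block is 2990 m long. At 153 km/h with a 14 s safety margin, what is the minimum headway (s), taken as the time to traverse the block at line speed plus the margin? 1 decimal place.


V = 153 / 3.6 = 42.5 m/s
Block traversal time = 2990 / 42.5 = 70.3529 s
Headway = 70.3529 + 14
Headway = 84.4 s

84.4


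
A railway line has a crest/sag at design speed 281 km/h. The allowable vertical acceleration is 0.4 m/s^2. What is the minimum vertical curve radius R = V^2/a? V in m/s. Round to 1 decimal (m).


Convert speed: V = 281 / 3.6 = 78.0556 m/s
V^2 = 6092.6698 m^2/s^2
R_v = 6092.6698 / 0.4
R_v = 15231.7 m

15231.7


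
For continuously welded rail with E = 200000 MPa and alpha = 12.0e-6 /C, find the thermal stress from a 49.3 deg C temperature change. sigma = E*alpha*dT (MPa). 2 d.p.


sigma = E * alpha * dT
sigma = 200000 * 12.0e-6 * 49.3
sigma = 2.4 * 49.3
sigma = 118.32 MPa

118.32


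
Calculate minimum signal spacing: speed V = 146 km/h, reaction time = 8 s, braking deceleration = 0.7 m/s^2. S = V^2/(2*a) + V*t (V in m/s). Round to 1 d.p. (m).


V = 146 / 3.6 = 40.5556 m/s
Braking distance = 40.5556^2 / (2*0.7) = 1174.8236 m
Sighting distance = 40.5556 * 8 = 324.4444 m
S = 1174.8236 + 324.4444 = 1499.3 m

1499.3


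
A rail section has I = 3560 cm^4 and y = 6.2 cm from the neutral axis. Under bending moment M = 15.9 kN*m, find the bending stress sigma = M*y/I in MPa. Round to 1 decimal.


Convert units:
M = 15.9 kN*m = 15900000 N*mm
y = 6.2 cm = 62 mm
I = 3560 cm^4 = 35600000 mm^4
sigma = 15900000 * 62 / 35600000
sigma = 27.7 MPa

27.7


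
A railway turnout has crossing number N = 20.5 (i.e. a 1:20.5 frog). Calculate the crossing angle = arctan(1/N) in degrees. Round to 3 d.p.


1/N = 1/20.5 = 0.04878
angle = arctan(0.04878) = 0.048742 rad
angle = 0.048742 * 180/pi = 2.793 degrees

2.793


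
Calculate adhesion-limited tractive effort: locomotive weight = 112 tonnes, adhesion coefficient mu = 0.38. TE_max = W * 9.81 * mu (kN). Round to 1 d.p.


TE_max = W * g * mu
TE_max = 112 * 9.81 * 0.38
TE_max = 1098.72 * 0.38
TE_max = 417.5 kN

417.5


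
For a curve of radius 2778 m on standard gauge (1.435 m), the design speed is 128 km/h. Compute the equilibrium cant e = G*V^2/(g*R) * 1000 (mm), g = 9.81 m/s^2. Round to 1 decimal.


Convert speed: V = 128 / 3.6 = 35.5556 m/s
Apply formula: e = 1.435 * 35.5556^2 / (9.81 * 2778)
e = 1.435 * 1264.1975 / 27252.18
e = 0.066568 m = 66.6 mm

66.6


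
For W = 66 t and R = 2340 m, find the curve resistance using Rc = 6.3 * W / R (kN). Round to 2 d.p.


Rc = 6.3 * W / R
Rc = 6.3 * 66 / 2340
Rc = 415.8 / 2340
Rc = 0.18 kN

0.18


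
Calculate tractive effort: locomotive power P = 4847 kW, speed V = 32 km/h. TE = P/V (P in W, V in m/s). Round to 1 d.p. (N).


Convert: P = 4847 kW = 4847000 W
V = 32 / 3.6 = 8.8889 m/s
TE = 4847000 / 8.8889
TE = 545287.5 N

545287.5


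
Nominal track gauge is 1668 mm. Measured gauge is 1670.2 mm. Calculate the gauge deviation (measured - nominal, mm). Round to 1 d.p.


Deviation = measured - nominal
Deviation = 1670.2 - 1668
Deviation = 2.2 mm

2.2


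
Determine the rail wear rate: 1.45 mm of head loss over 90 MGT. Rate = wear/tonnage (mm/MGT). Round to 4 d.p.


Wear rate = total wear / cumulative tonnage
Rate = 1.45 / 90
Rate = 0.0161 mm/MGT

0.0161


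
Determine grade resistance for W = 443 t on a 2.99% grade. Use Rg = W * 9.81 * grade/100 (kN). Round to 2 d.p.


Rg = W * 9.81 * grade / 100
Rg = 443 * 9.81 * 2.99 / 100
Rg = 4345.83 * 0.0299
Rg = 129.94 kN

129.94


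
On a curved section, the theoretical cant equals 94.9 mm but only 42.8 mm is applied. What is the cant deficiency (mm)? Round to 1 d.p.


Cant deficiency = equilibrium cant - actual cant
CD = 94.9 - 42.8
CD = 52.1 mm

52.1


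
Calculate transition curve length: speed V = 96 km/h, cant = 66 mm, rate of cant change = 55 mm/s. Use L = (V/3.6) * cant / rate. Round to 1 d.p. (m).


Convert speed: V = 96 / 3.6 = 26.6667 m/s
L = 26.6667 * 66 / 55
L = 1760.0 / 55
L = 32.0 m

32.0


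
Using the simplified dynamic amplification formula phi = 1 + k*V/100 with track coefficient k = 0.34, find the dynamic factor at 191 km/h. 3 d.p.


phi = 1 + k * V / 100
phi = 1 + 0.34 * 191 / 100
phi = 1 + 0.6494
phi = 1.649

1.649


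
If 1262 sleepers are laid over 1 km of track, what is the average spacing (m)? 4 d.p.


Spacing = 1000 m / number of sleepers
Spacing = 1000 / 1262
Spacing = 0.7924 m

0.7924


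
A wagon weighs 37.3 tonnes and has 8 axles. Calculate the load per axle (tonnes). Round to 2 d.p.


Load per axle = total weight / number of axles
Load = 37.3 / 8
Load = 4.66 tonnes

4.66


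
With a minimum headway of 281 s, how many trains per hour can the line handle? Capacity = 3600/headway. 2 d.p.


Capacity = 3600 / headway
Capacity = 3600 / 281
Capacity = 12.81 trains/hour

12.81


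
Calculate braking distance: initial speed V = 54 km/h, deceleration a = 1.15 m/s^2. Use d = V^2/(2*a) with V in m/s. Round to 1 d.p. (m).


Convert speed: V = 54 / 3.6 = 15.0 m/s
V^2 = 225.0
d = 225.0 / (2 * 1.15)
d = 225.0 / 2.3
d = 97.8 m

97.8


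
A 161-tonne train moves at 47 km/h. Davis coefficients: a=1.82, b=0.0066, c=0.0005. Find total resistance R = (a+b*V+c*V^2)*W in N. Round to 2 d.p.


b*V = 0.0066 * 47 = 0.3102
c*V^2 = 0.0005 * 2209 = 1.1045
R_per_t = 1.82 + 0.3102 + 1.1045 = 3.2347 N/t
R_total = 3.2347 * 161 = 520.79 N

520.79


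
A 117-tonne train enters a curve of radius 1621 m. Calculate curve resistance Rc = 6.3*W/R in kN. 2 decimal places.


Rc = 6.3 * W / R
Rc = 6.3 * 117 / 1621
Rc = 737.1 / 1621
Rc = 0.45 kN

0.45


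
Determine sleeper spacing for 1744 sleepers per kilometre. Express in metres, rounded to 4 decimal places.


Spacing = 1000 m / number of sleepers
Spacing = 1000 / 1744
Spacing = 0.5734 m

0.5734


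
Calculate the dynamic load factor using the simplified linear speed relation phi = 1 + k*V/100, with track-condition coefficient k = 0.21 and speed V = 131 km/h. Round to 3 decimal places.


phi = 1 + k * V / 100
phi = 1 + 0.21 * 131 / 100
phi = 1 + 0.2751
phi = 1.275

1.275


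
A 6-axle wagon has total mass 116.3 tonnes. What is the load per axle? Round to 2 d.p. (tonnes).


Load per axle = total weight / number of axles
Load = 116.3 / 6
Load = 19.38 tonnes

19.38


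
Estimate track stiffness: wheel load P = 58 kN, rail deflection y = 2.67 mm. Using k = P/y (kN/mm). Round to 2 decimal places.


Track stiffness k = P / y
k = 58 / 2.67
k = 21.72 kN/mm

21.72


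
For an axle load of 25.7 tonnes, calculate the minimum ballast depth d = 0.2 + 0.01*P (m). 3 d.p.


d = 0.2 + 0.01 * 25.7
d = 0.2 + 0.257
d = 0.457 m

0.457


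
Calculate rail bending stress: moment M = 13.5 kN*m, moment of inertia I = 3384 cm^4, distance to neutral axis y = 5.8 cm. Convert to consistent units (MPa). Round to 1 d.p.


Convert units:
M = 13.5 kN*m = 13500000 N*mm
y = 5.8 cm = 58 mm
I = 3384 cm^4 = 33840000 mm^4
sigma = 13500000 * 58 / 33840000
sigma = 23.1 MPa

23.1


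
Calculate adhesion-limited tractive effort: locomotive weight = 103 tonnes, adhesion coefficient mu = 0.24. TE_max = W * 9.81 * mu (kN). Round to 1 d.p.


TE_max = W * g * mu
TE_max = 103 * 9.81 * 0.24
TE_max = 1010.43 * 0.24
TE_max = 242.5 kN

242.5


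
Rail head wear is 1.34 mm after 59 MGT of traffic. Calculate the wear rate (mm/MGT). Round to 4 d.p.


Wear rate = total wear / cumulative tonnage
Rate = 1.34 / 59
Rate = 0.0227 mm/MGT

0.0227


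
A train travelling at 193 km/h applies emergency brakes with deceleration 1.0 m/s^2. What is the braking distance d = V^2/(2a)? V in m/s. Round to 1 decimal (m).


Convert speed: V = 193 / 3.6 = 53.6111 m/s
V^2 = 2874.1512
d = 2874.1512 / (2 * 1.0)
d = 2874.1512 / 2.0
d = 1437.1 m

1437.1


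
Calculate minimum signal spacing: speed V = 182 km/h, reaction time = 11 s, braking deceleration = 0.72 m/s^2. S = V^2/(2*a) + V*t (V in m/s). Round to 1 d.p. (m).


V = 182 / 3.6 = 50.5556 m/s
Braking distance = 50.5556^2 / (2*0.72) = 1774.9057 m
Sighting distance = 50.5556 * 11 = 556.1111 m
S = 1774.9057 + 556.1111 = 2331.0 m

2331.0


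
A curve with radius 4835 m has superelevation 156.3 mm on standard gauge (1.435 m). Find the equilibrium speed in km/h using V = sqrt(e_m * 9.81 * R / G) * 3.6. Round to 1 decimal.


Convert cant: e = 156.3 mm = 0.1563 m
V_ms = sqrt(0.1563 * 9.81 * 4835 / 1.435)
V_ms = sqrt(5166.216031) = 71.8764 m/s
V = 71.8764 * 3.6 = 258.8 km/h

258.8


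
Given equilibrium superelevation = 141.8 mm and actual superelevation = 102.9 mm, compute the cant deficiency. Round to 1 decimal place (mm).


Cant deficiency = equilibrium cant - actual cant
CD = 141.8 - 102.9
CD = 38.9 mm

38.9


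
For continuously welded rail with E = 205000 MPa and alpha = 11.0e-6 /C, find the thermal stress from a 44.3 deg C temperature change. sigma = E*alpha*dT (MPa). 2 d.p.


sigma = E * alpha * dT
sigma = 205000 * 11.0e-6 * 44.3
sigma = 2.255 * 44.3
sigma = 99.90 MPa

99.90


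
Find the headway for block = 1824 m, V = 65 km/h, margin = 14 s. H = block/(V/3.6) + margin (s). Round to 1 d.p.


V = 65 / 3.6 = 18.0556 m/s
Block traversal time = 1824 / 18.0556 = 101.0215 s
Headway = 101.0215 + 14
Headway = 115.0 s

115.0


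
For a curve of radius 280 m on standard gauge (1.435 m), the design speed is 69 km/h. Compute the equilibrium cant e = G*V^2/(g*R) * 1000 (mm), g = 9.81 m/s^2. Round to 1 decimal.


Convert speed: V = 69 / 3.6 = 19.1667 m/s
Apply formula: e = 1.435 * 19.1667^2 / (9.81 * 280)
e = 1.435 * 367.3611 / 2746.8
e = 0.191919 m = 191.9 mm

191.9


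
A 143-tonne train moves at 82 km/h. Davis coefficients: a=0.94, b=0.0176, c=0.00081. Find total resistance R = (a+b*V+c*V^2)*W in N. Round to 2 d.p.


b*V = 0.0176 * 82 = 1.4432
c*V^2 = 0.00081 * 6724 = 5.44644
R_per_t = 0.94 + 1.4432 + 5.44644 = 7.82964 N/t
R_total = 7.82964 * 143 = 1119.64 N

1119.64


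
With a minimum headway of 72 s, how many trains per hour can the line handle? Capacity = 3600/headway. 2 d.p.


Capacity = 3600 / headway
Capacity = 3600 / 72
Capacity = 50.00 trains/hour

50.00


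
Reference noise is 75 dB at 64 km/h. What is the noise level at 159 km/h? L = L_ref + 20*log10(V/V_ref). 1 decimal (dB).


V/V_ref = 159 / 64 = 2.484375
log10(2.484375) = 0.395217
20 * 0.395217 = 7.9043
L = 75 + 7.9043 = 82.9 dB

82.9


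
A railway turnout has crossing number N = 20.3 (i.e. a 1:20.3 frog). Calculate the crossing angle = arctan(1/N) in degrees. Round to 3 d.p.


1/N = 1/20.3 = 0.049261
angle = arctan(0.049261) = 0.049221 rad
angle = 0.049221 * 180/pi = 2.820 degrees

2.820


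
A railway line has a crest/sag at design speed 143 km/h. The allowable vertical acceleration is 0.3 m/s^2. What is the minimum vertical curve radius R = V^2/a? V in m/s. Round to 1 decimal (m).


Convert speed: V = 143 / 3.6 = 39.7222 m/s
V^2 = 1577.8549 m^2/s^2
R_v = 1577.8549 / 0.3
R_v = 5259.5 m

5259.5


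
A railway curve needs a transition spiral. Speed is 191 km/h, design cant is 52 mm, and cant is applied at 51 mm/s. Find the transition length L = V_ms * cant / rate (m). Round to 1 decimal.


Convert speed: V = 191 / 3.6 = 53.0556 m/s
L = 53.0556 * 52 / 51
L = 2758.8889 / 51
L = 54.1 m

54.1


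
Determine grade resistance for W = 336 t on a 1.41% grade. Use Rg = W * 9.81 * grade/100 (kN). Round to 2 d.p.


Rg = W * 9.81 * grade / 100
Rg = 336 * 9.81 * 1.41 / 100
Rg = 3296.16 * 0.0141
Rg = 46.48 kN

46.48


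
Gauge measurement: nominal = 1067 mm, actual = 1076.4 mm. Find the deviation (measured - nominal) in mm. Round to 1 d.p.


Deviation = measured - nominal
Deviation = 1076.4 - 1067
Deviation = 9.4 mm

9.4


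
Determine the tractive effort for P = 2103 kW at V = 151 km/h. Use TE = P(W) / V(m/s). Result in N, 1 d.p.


Convert: P = 2103 kW = 2103000 W
V = 151 / 3.6 = 41.9444 m/s
TE = 2103000 / 41.9444
TE = 50137.7 N

50137.7


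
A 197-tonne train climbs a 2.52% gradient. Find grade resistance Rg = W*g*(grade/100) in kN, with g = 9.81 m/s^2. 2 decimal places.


Rg = W * 9.81 * grade / 100
Rg = 197 * 9.81 * 2.52 / 100
Rg = 1932.57 * 0.0252
Rg = 48.70 kN

48.70


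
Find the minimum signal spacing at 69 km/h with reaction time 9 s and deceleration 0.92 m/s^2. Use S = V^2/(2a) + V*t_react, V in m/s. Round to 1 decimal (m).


V = 69 / 3.6 = 19.1667 m/s
Braking distance = 19.1667^2 / (2*0.92) = 199.6528 m
Sighting distance = 19.1667 * 9 = 172.5 m
S = 199.6528 + 172.5 = 372.2 m

372.2


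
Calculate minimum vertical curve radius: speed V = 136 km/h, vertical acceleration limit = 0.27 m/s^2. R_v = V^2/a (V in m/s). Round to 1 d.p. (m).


Convert speed: V = 136 / 3.6 = 37.7778 m/s
V^2 = 1427.1605 m^2/s^2
R_v = 1427.1605 / 0.27
R_v = 5285.8 m

5285.8


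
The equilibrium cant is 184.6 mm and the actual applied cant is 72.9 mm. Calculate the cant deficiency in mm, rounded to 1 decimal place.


Cant deficiency = equilibrium cant - actual cant
CD = 184.6 - 72.9
CD = 111.7 mm

111.7


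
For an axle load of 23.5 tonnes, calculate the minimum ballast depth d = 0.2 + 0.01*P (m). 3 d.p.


d = 0.2 + 0.01 * 23.5
d = 0.2 + 0.235
d = 0.435 m

0.435


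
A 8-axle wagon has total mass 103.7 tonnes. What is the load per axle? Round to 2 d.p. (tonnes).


Load per axle = total weight / number of axles
Load = 103.7 / 8
Load = 12.96 tonnes

12.96


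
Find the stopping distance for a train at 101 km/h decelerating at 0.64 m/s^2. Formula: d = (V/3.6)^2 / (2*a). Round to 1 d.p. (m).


Convert speed: V = 101 / 3.6 = 28.0556 m/s
V^2 = 787.1142
d = 787.1142 / (2 * 0.64)
d = 787.1142 / 1.28
d = 614.9 m

614.9


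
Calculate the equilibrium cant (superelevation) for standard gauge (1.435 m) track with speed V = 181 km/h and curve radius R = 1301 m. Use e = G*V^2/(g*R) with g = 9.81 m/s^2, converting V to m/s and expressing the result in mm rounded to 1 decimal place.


Convert speed: V = 181 / 3.6 = 50.2778 m/s
Apply formula: e = 1.435 * 50.2778^2 / (9.81 * 1301)
e = 1.435 * 2527.8549 / 12762.81
e = 0.284222 m = 284.2 mm

284.2


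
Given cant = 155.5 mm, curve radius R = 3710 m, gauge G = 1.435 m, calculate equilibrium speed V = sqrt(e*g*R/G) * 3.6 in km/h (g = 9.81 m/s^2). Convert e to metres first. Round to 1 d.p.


Convert cant: e = 155.5 mm = 0.1555 m
V_ms = sqrt(0.1555 * 9.81 * 3710 / 1.435)
V_ms = sqrt(3943.859268) = 62.8002 m/s
V = 62.8002 * 3.6 = 226.1 km/h

226.1


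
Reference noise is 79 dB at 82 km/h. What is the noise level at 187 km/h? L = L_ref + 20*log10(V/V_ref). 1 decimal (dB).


V/V_ref = 187 / 82 = 2.280488
log10(2.280488) = 0.358028
20 * 0.358028 = 7.1606
L = 79 + 7.1606 = 86.2 dB

86.2


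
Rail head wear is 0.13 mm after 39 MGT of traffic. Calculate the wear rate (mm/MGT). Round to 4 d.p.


Wear rate = total wear / cumulative tonnage
Rate = 0.13 / 39
Rate = 0.0033 mm/MGT

0.0033


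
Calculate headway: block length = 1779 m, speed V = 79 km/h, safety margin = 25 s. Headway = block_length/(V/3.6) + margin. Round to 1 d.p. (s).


V = 79 / 3.6 = 21.9444 m/s
Block traversal time = 1779 / 21.9444 = 81.0684 s
Headway = 81.0684 + 25
Headway = 106.1 s

106.1


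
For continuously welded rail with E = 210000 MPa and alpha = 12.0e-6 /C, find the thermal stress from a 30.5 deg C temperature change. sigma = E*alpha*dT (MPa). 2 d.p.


sigma = E * alpha * dT
sigma = 210000 * 12.0e-6 * 30.5
sigma = 2.52 * 30.5
sigma = 76.86 MPa

76.86


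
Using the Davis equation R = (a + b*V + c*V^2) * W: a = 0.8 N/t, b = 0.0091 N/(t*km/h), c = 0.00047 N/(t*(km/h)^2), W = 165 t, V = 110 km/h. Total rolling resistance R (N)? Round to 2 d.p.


b*V = 0.0091 * 110 = 1.001
c*V^2 = 0.00047 * 12100 = 5.687
R_per_t = 0.8 + 1.001 + 5.687 = 7.488 N/t
R_total = 7.488 * 165 = 1235.52 N

1235.52


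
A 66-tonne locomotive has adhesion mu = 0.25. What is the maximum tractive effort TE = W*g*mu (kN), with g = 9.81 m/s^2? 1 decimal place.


TE_max = W * g * mu
TE_max = 66 * 9.81 * 0.25
TE_max = 647.46 * 0.25
TE_max = 161.9 kN

161.9


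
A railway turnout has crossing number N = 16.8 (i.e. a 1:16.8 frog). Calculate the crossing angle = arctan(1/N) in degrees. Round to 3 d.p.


1/N = 1/16.8 = 0.059524
angle = arctan(0.059524) = 0.059454 rad
angle = 0.059454 * 180/pi = 3.406 degrees

3.406


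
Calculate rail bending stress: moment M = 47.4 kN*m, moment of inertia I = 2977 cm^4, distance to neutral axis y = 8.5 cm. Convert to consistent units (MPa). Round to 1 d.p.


Convert units:
M = 47.4 kN*m = 47400000 N*mm
y = 8.5 cm = 85 mm
I = 2977 cm^4 = 29770000 mm^4
sigma = 47400000 * 85 / 29770000
sigma = 135.3 MPa

135.3


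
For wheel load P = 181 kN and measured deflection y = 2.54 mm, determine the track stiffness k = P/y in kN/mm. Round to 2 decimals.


Track stiffness k = P / y
k = 181 / 2.54
k = 71.26 kN/mm

71.26


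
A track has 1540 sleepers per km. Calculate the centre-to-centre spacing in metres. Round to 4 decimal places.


Spacing = 1000 m / number of sleepers
Spacing = 1000 / 1540
Spacing = 0.6494 m

0.6494


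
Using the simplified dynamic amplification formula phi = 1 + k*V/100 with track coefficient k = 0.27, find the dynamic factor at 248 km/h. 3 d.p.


phi = 1 + k * V / 100
phi = 1 + 0.27 * 248 / 100
phi = 1 + 0.6696
phi = 1.670

1.670


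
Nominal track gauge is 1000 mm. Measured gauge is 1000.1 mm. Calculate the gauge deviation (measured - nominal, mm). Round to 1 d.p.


Deviation = measured - nominal
Deviation = 1000.1 - 1000
Deviation = 0.1 mm

0.1


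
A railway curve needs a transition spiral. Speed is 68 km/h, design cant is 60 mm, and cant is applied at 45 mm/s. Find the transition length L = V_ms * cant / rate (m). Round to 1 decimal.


Convert speed: V = 68 / 3.6 = 18.8889 m/s
L = 18.8889 * 60 / 45
L = 1133.3333 / 45
L = 25.2 m

25.2


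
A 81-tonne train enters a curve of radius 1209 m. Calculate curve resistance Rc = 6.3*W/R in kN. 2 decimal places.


Rc = 6.3 * W / R
Rc = 6.3 * 81 / 1209
Rc = 510.3 / 1209
Rc = 0.42 kN

0.42


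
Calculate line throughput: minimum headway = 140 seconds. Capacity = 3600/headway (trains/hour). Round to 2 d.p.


Capacity = 3600 / headway
Capacity = 3600 / 140
Capacity = 25.71 trains/hour

25.71


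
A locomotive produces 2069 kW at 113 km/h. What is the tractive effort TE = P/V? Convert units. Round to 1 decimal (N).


Convert: P = 2069 kW = 2069000 W
V = 113 / 3.6 = 31.3889 m/s
TE = 2069000 / 31.3889
TE = 65915.0 N

65915.0


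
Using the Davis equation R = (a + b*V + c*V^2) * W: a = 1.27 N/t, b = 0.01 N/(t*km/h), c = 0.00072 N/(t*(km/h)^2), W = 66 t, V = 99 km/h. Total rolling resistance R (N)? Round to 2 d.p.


b*V = 0.01 * 99 = 0.99
c*V^2 = 0.00072 * 9801 = 7.05672
R_per_t = 1.27 + 0.99 + 7.05672 = 9.31672 N/t
R_total = 9.31672 * 66 = 614.90 N

614.90


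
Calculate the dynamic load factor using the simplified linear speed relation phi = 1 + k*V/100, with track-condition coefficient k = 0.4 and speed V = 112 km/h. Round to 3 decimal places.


phi = 1 + k * V / 100
phi = 1 + 0.4 * 112 / 100
phi = 1 + 0.448
phi = 1.448

1.448


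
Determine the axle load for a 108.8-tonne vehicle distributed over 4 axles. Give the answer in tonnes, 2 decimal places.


Load per axle = total weight / number of axles
Load = 108.8 / 4
Load = 27.20 tonnes

27.20


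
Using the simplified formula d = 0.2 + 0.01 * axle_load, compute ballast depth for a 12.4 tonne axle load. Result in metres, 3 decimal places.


d = 0.2 + 0.01 * 12.4
d = 0.2 + 0.124
d = 0.324 m

0.324


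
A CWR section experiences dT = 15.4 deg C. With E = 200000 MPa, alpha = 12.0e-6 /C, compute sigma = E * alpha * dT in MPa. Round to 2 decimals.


sigma = E * alpha * dT
sigma = 200000 * 12.0e-6 * 15.4
sigma = 2.4 * 15.4
sigma = 36.96 MPa

36.96


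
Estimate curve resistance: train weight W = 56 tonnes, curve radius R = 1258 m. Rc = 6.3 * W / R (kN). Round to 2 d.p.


Rc = 6.3 * W / R
Rc = 6.3 * 56 / 1258
Rc = 352.8 / 1258
Rc = 0.28 kN

0.28


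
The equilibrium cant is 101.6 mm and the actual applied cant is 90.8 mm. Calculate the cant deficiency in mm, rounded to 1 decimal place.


Cant deficiency = equilibrium cant - actual cant
CD = 101.6 - 90.8
CD = 10.8 mm

10.8


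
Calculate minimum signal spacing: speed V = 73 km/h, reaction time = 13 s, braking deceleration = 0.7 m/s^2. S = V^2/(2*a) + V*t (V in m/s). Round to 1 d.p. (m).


V = 73 / 3.6 = 20.2778 m/s
Braking distance = 20.2778^2 / (2*0.7) = 293.7059 m
Sighting distance = 20.2778 * 13 = 263.6111 m
S = 293.7059 + 263.6111 = 557.3 m

557.3


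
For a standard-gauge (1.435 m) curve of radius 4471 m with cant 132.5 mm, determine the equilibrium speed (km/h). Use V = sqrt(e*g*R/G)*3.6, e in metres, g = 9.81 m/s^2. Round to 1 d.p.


Convert cant: e = 132.5 mm = 0.1325 m
V_ms = sqrt(0.1325 * 9.81 * 4471 / 1.435)
V_ms = sqrt(4049.838031) = 63.6383 m/s
V = 63.6383 * 3.6 = 229.1 km/h

229.1


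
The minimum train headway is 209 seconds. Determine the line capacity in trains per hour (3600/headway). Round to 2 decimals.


Capacity = 3600 / headway
Capacity = 3600 / 209
Capacity = 17.22 trains/hour

17.22


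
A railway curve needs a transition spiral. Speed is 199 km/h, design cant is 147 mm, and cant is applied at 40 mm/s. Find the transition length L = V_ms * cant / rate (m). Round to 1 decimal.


Convert speed: V = 199 / 3.6 = 55.2778 m/s
L = 55.2778 * 147 / 40
L = 8125.8333 / 40
L = 203.1 m

203.1


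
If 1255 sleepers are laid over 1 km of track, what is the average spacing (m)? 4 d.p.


Spacing = 1000 m / number of sleepers
Spacing = 1000 / 1255
Spacing = 0.7968 m

0.7968


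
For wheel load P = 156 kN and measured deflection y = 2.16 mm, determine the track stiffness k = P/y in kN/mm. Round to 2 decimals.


Track stiffness k = P / y
k = 156 / 2.16
k = 72.22 kN/mm

72.22


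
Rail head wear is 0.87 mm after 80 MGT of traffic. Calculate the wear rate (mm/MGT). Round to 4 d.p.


Wear rate = total wear / cumulative tonnage
Rate = 0.87 / 80
Rate = 0.0109 mm/MGT

0.0109


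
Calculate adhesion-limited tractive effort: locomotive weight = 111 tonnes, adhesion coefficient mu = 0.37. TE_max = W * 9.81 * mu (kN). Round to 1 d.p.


TE_max = W * g * mu
TE_max = 111 * 9.81 * 0.37
TE_max = 1088.91 * 0.37
TE_max = 402.9 kN

402.9


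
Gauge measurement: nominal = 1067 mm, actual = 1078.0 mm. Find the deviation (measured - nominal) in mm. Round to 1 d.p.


Deviation = measured - nominal
Deviation = 1078.0 - 1067
Deviation = 11.0 mm

11.0


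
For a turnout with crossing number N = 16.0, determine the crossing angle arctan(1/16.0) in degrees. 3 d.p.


1/N = 1/16.0 = 0.0625
angle = arctan(0.0625) = 0.062419 rad
angle = 0.062419 * 180/pi = 3.576 degrees

3.576


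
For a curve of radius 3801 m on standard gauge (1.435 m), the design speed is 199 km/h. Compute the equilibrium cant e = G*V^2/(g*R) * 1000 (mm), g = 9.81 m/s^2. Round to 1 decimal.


Convert speed: V = 199 / 3.6 = 55.2778 m/s
Apply formula: e = 1.435 * 55.2778^2 / (9.81 * 3801)
e = 1.435 * 3055.6327 / 37287.81
e = 0.117594 m = 117.6 mm

117.6


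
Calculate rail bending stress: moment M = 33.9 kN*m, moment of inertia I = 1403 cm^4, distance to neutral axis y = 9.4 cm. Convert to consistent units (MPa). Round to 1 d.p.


Convert units:
M = 33.9 kN*m = 33900000 N*mm
y = 9.4 cm = 94 mm
I = 1403 cm^4 = 14030000 mm^4
sigma = 33900000 * 94 / 14030000
sigma = 227.1 MPa

227.1


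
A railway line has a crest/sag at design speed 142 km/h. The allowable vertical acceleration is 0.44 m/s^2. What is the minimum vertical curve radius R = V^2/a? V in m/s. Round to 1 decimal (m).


Convert speed: V = 142 / 3.6 = 39.4444 m/s
V^2 = 1555.8642 m^2/s^2
R_v = 1555.8642 / 0.44
R_v = 3536.1 m

3536.1


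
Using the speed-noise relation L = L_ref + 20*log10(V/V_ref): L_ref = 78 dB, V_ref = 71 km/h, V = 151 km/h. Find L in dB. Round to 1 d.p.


V/V_ref = 151 / 71 = 2.126761
log10(2.126761) = 0.327719
20 * 0.327719 = 6.5544
L = 78 + 6.5544 = 84.6 dB

84.6


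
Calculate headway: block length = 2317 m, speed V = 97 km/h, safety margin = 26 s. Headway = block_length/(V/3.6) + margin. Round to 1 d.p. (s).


V = 97 / 3.6 = 26.9444 m/s
Block traversal time = 2317 / 26.9444 = 85.9918 s
Headway = 85.9918 + 26
Headway = 112.0 s

112.0


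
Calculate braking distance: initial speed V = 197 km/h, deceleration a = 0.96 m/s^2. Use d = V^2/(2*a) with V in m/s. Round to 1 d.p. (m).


Convert speed: V = 197 / 3.6 = 54.7222 m/s
V^2 = 2994.5216
d = 2994.5216 / (2 * 0.96)
d = 2994.5216 / 1.92
d = 1559.6 m

1559.6


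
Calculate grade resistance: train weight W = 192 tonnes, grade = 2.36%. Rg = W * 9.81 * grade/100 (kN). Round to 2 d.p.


Rg = W * 9.81 * grade / 100
Rg = 192 * 9.81 * 2.36 / 100
Rg = 1883.52 * 0.0236
Rg = 44.45 kN

44.45


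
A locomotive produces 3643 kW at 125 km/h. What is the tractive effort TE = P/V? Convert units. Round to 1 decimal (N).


Convert: P = 3643 kW = 3643000 W
V = 125 / 3.6 = 34.7222 m/s
TE = 3643000 / 34.7222
TE = 104918.4 N

104918.4


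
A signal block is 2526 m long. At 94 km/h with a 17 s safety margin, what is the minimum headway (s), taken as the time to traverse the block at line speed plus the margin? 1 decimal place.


V = 94 / 3.6 = 26.1111 m/s
Block traversal time = 2526 / 26.1111 = 96.7404 s
Headway = 96.7404 + 17
Headway = 113.7 s

113.7


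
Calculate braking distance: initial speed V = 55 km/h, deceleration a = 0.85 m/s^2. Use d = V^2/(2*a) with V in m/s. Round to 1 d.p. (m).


Convert speed: V = 55 / 3.6 = 15.2778 m/s
V^2 = 233.4105
d = 233.4105 / (2 * 0.85)
d = 233.4105 / 1.7
d = 137.3 m

137.3


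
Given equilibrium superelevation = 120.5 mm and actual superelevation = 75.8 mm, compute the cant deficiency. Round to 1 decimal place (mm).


Cant deficiency = equilibrium cant - actual cant
CD = 120.5 - 75.8
CD = 44.7 mm

44.7


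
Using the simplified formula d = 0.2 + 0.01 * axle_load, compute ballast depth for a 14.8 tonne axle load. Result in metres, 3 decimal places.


d = 0.2 + 0.01 * 14.8
d = 0.2 + 0.148
d = 0.348 m

0.348


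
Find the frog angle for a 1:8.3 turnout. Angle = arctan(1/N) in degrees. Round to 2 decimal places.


1/N = 1/8.3 = 0.120482
angle = arctan(0.120482) = 0.119904 rad
angle = 0.119904 * 180/pi = 6.87 degrees

6.87


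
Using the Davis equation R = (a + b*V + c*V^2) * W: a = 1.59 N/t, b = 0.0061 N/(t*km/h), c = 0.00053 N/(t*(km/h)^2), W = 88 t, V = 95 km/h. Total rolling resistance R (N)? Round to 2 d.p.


b*V = 0.0061 * 95 = 0.5795
c*V^2 = 0.00053 * 9025 = 4.78325
R_per_t = 1.59 + 0.5795 + 4.78325 = 6.95275 N/t
R_total = 6.95275 * 88 = 611.84 N

611.84


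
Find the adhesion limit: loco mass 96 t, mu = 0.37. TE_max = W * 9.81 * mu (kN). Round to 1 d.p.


TE_max = W * g * mu
TE_max = 96 * 9.81 * 0.37
TE_max = 941.76 * 0.37
TE_max = 348.5 kN

348.5


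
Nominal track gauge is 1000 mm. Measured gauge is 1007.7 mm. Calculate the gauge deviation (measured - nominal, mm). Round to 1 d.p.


Deviation = measured - nominal
Deviation = 1007.7 - 1000
Deviation = 7.7 mm

7.7


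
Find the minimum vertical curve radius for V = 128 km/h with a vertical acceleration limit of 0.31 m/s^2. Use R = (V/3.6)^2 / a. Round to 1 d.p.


Convert speed: V = 128 / 3.6 = 35.5556 m/s
V^2 = 1264.1975 m^2/s^2
R_v = 1264.1975 / 0.31
R_v = 4078.1 m

4078.1


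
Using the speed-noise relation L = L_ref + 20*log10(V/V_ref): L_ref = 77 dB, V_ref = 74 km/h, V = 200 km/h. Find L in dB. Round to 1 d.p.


V/V_ref = 200 / 74 = 2.702703
log10(2.702703) = 0.431798
20 * 0.431798 = 8.636
L = 77 + 8.636 = 85.6 dB

85.6


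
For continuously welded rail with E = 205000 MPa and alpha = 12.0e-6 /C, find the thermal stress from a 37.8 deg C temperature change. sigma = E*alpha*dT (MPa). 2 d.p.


sigma = E * alpha * dT
sigma = 205000 * 12.0e-6 * 37.8
sigma = 2.46 * 37.8
sigma = 92.99 MPa

92.99


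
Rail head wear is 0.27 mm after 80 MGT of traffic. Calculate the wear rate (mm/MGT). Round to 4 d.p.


Wear rate = total wear / cumulative tonnage
Rate = 0.27 / 80
Rate = 0.0034 mm/MGT

0.0034


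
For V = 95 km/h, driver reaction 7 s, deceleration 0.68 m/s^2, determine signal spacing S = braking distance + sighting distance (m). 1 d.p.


V = 95 / 3.6 = 26.3889 m/s
Braking distance = 26.3889^2 / (2*0.68) = 512.0393 m
Sighting distance = 26.3889 * 7 = 184.7222 m
S = 512.0393 + 184.7222 = 696.8 m

696.8


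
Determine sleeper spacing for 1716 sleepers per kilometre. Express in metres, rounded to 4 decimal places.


Spacing = 1000 m / number of sleepers
Spacing = 1000 / 1716
Spacing = 0.5828 m

0.5828


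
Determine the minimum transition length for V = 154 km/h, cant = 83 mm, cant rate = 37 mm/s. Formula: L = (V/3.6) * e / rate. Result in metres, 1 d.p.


Convert speed: V = 154 / 3.6 = 42.7778 m/s
L = 42.7778 * 83 / 37
L = 3550.5556 / 37
L = 96.0 m

96.0


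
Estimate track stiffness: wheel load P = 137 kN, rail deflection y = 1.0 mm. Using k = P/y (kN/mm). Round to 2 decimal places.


Track stiffness k = P / y
k = 137 / 1.0
k = 137.00 kN/mm

137.00


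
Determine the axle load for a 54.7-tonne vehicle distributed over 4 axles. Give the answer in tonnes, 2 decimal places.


Load per axle = total weight / number of axles
Load = 54.7 / 4
Load = 13.68 tonnes

13.68


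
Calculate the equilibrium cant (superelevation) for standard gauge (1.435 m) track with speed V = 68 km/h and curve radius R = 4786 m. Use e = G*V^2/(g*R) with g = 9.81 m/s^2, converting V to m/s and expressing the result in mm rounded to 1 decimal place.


Convert speed: V = 68 / 3.6 = 18.8889 m/s
Apply formula: e = 1.435 * 18.8889^2 / (9.81 * 4786)
e = 1.435 * 356.7901 / 46950.66
e = 0.010905 m = 10.9 mm

10.9


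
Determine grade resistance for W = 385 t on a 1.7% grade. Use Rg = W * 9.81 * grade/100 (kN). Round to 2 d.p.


Rg = W * 9.81 * grade / 100
Rg = 385 * 9.81 * 1.7 / 100
Rg = 3776.85 * 0.017
Rg = 64.21 kN

64.21
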